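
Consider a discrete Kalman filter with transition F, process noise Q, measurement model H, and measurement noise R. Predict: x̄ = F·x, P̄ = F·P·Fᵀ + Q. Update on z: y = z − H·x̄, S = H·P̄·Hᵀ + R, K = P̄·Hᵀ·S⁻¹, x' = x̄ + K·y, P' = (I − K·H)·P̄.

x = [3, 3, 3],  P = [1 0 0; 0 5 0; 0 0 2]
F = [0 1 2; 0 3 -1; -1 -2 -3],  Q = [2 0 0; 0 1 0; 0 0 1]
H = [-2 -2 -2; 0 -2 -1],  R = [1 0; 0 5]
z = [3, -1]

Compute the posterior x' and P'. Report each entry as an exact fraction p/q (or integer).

x' = [17537/2369, 20488/2369, -41342/2369]
P' = [26511/2369 20827/2369 -46774/2369; 20827/2369 23580/2369 -44080/2369; -46774/2369 -44080/2369 90520/2369]

x̄ = F·x = [9, 6, -18]
P̄ = F·P·Fᵀ + Q = [15 11 -22; 11 48 -24; -22 -24 40]
y = z − H·x̄ = [-3, -7]
S = H·P̄·Hᵀ + R = [133 128; 128 141]
K = P̄·Hᵀ·S⁻¹ = [-1128/2369 1024/2369; -654/2369 -616/2369; 668/2369 -472/2369]
x' = x̄ + K·y = [17537/2369, 20488/2369, -41342/2369]
P' = (I − K·H)·P̄ = [26511/2369 20827/2369 -46774/2369; 20827/2369 23580/2369 -44080/2369; -46774/2369 -44080/2369 90520/2369]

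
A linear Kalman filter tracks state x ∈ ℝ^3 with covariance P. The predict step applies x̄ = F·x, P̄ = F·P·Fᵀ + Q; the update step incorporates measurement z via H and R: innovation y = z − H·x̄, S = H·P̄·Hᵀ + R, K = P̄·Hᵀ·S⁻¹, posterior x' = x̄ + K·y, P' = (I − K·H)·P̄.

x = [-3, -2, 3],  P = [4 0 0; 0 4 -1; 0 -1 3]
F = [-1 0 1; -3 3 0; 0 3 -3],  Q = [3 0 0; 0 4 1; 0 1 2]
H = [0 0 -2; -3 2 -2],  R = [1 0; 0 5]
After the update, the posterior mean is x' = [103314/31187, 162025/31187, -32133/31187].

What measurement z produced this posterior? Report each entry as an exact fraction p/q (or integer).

x̄ = F·x = [6, 3, -15]
P̄ = F·P·Fᵀ + Q = [10 9 -12; 9 76 46; -12 46 83]
S = H·P̄·Hᵀ + R = [333 76; 76 111]
K = P̄·Hᵀ·S⁻¹ = [1752/31187 2172/31187; -12720/31187 17981/31187; -15538/31187 -38/31187]
x' − x̄ = [-83808/31187, 68464/31187, 435672/31187] = K·y
y = (KᵀK)⁻¹·Kᵀ·(x' − x̄) = [-28, -16]
z = y + H·x̄ = [-28, -16] + [30, 18] = [2, 2]

z = [2, 2]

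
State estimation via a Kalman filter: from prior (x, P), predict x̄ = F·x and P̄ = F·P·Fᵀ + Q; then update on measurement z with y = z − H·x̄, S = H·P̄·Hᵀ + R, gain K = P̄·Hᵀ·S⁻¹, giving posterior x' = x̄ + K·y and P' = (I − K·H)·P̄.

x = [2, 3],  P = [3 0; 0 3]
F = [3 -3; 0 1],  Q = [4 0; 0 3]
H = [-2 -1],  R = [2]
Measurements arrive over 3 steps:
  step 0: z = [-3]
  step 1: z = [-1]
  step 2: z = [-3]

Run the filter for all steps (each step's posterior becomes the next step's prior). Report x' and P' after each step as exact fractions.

step 0: x̄ = F·x = [-3, 3]
step 0: P̄ = F·P·Fᵀ + Q = [58 -9; -9 6]
step 0: y = z − H·x̄ = [-6]
step 0: S = H·P̄·Hᵀ + R = [204]
step 0: K = P̄·Hᵀ·S⁻¹ = [-107/204; 1/17]
step 0: x' = x̄ + K·y = [5/34, 45/17]
step 0: P' = (I − K·H)·P̄ = [383/204 -46/17; -46/17 90/17]
step 1: x̄ = F·x = [-15/2, 45/17]
step 1: P̄ = F·P·Fᵀ + Q = [469/4 -24; -24 141/17]
step 1: y = z − H·x̄ = [-227/17]
step 1: S = H·P̄·Hᵀ + R = [6516/17]
step 1: K = P̄·Hᵀ·S⁻¹ = [-7157/13032; 75/724]
step 1: x' = x̄ + K·y = [-2173/13032, 915/724]
step 1: P' = (I − K·H)·P̄ = [42907/26064 -3177/1448; -3177/1448 3027/724]
step 2: x̄ = F·x = [-103/24, 915/724]
step 2: P̄ = F·P·Fᵀ + Q = [1535/16 -153/8; -153/8 5199/724]
step 2: y = z − H·x̄ = [-11207/1086]
step 2: S = H·P̄·Hᵀ + R = [57274/181]
step 2: K = P̄·Hᵀ·S⁻¹ = [-125071/229096; 11247/114548]
step 2: x' = x̄ + K·y = [263545/196368, 8201/32728]
step 2: P' = (I − K·H)·P̄ = [1491529/916384 -991245/458192; -991245/458192 946257/229096]

step 0: x' = [5/34, 45/17], P' = [383/204 -46/17; -46/17 90/17]
step 1: x' = [-2173/13032, 915/724], P' = [42907/26064 -3177/1448; -3177/1448 3027/724]
step 2: x' = [263545/196368, 8201/32728], P' = [1491529/916384 -991245/458192; -991245/458192 946257/229096]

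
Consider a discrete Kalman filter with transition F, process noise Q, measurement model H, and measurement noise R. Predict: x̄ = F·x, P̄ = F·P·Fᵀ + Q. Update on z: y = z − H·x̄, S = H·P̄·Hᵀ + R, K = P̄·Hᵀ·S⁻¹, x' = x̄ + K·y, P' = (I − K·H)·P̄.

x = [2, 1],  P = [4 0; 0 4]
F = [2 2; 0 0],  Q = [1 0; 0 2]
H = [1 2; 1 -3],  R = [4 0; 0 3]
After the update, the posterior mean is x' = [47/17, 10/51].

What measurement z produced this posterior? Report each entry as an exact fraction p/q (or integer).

x̄ = F·x = [6, 0]
P̄ = F·P·Fᵀ + Q = [33 0; 0 2]
S = H·P̄·Hᵀ + R = [45 21; 21 54]
K = P̄·Hᵀ·S⁻¹ = [121/221 88/221; 38/221 -118/663]
x' − x̄ = [-55/17, 10/51] = K·y
y = (KᵀK)⁻¹·Kᵀ·(x' − x̄) = [-3, -4]
z = y + H·x̄ = [-3, -4] + [6, 6] = [3, 2]

z = [3, 2]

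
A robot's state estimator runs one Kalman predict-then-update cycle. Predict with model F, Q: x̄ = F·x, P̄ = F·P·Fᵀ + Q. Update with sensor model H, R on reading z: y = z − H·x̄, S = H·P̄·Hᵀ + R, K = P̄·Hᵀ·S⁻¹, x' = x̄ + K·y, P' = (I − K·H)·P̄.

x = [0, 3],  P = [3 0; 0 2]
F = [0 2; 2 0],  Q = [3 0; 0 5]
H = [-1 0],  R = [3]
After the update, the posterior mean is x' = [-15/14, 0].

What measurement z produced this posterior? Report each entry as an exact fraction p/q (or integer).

z = [3]

x̄ = F·x = [6, 0]
P̄ = F·P·Fᵀ + Q = [11 0; 0 17]
S = H·P̄·Hᵀ + R = [14]
K = P̄·Hᵀ·S⁻¹ = [-11/14; 0]
x' − x̄ = [-99/14, 0] = K·y
y = (KᵀK)⁻¹·Kᵀ·(x' − x̄) = [9]
z = y + H·x̄ = [9] + [-6] = [3]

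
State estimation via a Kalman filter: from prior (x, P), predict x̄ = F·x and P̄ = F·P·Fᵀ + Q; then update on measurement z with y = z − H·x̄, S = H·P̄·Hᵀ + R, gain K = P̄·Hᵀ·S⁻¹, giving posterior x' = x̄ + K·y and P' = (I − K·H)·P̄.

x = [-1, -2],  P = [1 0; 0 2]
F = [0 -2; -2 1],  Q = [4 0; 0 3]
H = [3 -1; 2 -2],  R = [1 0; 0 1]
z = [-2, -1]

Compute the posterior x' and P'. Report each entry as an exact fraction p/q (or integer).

x' = [-92/173, 16/173]
P' = [236/865 64/173; 64/173 241/346]

x̄ = F·x = [4, 0]
P̄ = F·P·Fᵀ + Q = [12 -4; -4 9]
y = z − H·x̄ = [-14, -9]
S = H·P̄·Hᵀ + R = [142 122; 122 117]
K = P̄·Hᵀ·S⁻¹ = [388/865 -168/865; 143/346 -113/173]
x' = x̄ + K·y = [-92/173, 16/173]
P' = (I − K·H)·P̄ = [236/865 64/173; 64/173 241/346]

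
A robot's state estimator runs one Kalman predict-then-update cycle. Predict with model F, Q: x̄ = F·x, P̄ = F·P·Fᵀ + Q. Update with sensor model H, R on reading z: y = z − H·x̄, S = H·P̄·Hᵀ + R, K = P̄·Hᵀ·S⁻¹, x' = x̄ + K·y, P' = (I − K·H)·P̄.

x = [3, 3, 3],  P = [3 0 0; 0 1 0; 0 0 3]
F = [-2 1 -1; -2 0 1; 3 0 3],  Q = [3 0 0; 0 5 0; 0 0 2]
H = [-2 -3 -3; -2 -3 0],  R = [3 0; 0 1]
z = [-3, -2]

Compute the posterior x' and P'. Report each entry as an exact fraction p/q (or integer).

x̄ = F·x = [-6, -3, 18]
P̄ = F·P·Fᵀ + Q = [19 9 -27; 9 20 -9; -27 -9 56]
y = z − H·x̄ = [30, -23]
S = H·P̄·Hᵀ + R = [385 121; 121 365]
K = P̄·Hᵀ·S⁻¹ = [13705/125884 -2451/11444; -9177/125884 -2169/11444; -10389/31471 948/2861]
x' = x̄ + K·y = [275949/125884, -104205/125884, 14964/31471]
P' = (I − K·H)·P̄ = [420051/125884 -271047/125884 -5673/31471; -271047/125884 188651/125884 306/31471; -5673/31471 306/31471 13865/31471]

x' = [275949/125884, -104205/125884, 14964/31471]
P' = [420051/125884 -271047/125884 -5673/31471; -271047/125884 188651/125884 306/31471; -5673/31471 306/31471 13865/31471]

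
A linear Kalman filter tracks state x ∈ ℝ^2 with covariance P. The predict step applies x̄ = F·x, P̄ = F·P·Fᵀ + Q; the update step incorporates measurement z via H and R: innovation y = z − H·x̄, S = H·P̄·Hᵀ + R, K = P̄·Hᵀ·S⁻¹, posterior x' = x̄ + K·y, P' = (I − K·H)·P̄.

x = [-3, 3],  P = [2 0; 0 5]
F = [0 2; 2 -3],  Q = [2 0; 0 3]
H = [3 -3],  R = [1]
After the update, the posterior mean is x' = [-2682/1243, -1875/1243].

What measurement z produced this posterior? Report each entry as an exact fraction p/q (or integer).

x̄ = F·x = [6, -15]
P̄ = F·P·Fᵀ + Q = [22 -30; -30 56]
S = H·P̄·Hᵀ + R = [1243]
K = P̄·Hᵀ·S⁻¹ = [156/1243; -258/1243]
x' − x̄ = [-10140/1243, 16770/1243] = K·y
y = (KᵀK)⁻¹·Kᵀ·(x' − x̄) = [-65]
z = y + H·x̄ = [-65] + [63] = [-2]

z = [-2]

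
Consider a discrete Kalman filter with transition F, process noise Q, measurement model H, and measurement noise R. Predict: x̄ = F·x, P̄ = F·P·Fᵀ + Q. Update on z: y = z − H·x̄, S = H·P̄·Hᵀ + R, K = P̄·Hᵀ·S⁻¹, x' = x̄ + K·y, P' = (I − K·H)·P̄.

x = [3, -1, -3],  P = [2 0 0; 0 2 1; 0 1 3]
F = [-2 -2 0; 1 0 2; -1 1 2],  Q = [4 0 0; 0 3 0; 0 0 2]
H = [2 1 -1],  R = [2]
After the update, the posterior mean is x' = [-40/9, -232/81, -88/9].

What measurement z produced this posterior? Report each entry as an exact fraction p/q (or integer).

x̄ = F·x = [-4, -3, -10]
P̄ = F·P·Fᵀ + Q = [20 -8 -4; -8 17 12; -4 12 22]
S = H·P̄·Hᵀ + R = [81]
K = P̄·Hᵀ·S⁻¹ = [4/9; -11/81; -2/9]
x' − x̄ = [-4/9, 11/81, 2/9] = K·y
y = (KᵀK)⁻¹·Kᵀ·(x' − x̄) = [-1]
z = y + H·x̄ = [-1] + [-1] = [-2]

z = [-2]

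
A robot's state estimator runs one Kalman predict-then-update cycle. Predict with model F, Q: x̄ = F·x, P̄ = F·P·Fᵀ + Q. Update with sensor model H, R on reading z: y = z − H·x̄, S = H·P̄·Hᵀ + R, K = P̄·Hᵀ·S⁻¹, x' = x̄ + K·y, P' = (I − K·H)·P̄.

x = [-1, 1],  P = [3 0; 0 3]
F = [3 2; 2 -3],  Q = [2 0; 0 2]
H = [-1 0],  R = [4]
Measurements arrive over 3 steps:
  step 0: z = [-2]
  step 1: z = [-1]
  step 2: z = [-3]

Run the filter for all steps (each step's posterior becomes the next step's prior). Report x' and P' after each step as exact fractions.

step 0: x' = [26/15, -5], P' = [164/45 0; 0 41]
step 1: x' = [449/507, 18338/1521], P' = [1988/507 -6724/1521; -6724/1521 629087/4563]
step 2: x' = [3910959/1231345, 5814/246269], P' = [4888876/1231345 -1426524/246269; -1426524/246269 44258213/246269]

step 0: x̄ = F·x = [-1, -5]
step 0: P̄ = F·P·Fᵀ + Q = [41 0; 0 41]
step 0: y = z − H·x̄ = [-3]
step 0: S = H·P̄·Hᵀ + R = [45]
step 0: K = P̄·Hᵀ·S⁻¹ = [-41/45; 0]
step 0: x' = x̄ + K·y = [26/15, -5]
step 0: P' = (I − K·H)·P̄ = [164/45 0; 0 41]
step 1: x̄ = F·x = [-24/5, 277/15]
step 1: P̄ = F·P·Fᵀ + Q = [994/5 -3362/15; -3362/15 17351/45]
step 1: y = z − H·x̄ = [-29/5]
step 1: S = H·P̄·Hᵀ + R = [1014/5]
step 1: K = P̄·Hᵀ·S⁻¹ = [-497/507; 1681/1521]
step 1: x' = x̄ + K·y = [449/507, 18338/1521]
step 1: P' = (I − K·H)·P̄ = [1988/507 -6724/1521; -6724/1521 629087/4563]
step 2: x̄ = F·x = [40717/1521, -17440/507]
step 2: P̄ = F·P·Fᵀ + Q = [2444438/4563 -1188770/1521; -1188770/1521 664949/507]
step 2: y = z − H·x̄ = [36154/1521]
step 2: S = H·P̄·Hᵀ + R = [2462690/4563]
step 2: K = P̄·Hᵀ·S⁻¹ = [-1222219/1231345; 356631/246269]
step 2: x' = x̄ + K·y = [3910959/1231345, 5814/246269]
step 2: P' = (I − K·H)·P̄ = [4888876/1231345 -1426524/246269; -1426524/246269 44258213/246269]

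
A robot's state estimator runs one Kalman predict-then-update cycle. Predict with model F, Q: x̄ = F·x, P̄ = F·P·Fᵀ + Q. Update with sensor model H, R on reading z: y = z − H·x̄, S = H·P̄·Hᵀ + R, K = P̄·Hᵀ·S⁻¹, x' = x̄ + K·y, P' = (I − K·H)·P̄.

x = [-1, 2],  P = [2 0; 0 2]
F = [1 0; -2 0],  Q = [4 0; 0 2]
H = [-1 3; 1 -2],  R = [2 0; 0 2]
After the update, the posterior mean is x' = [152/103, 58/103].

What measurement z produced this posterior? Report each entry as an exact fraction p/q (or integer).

x̄ = F·x = [-1, 2]
P̄ = F·P·Fᵀ + Q = [6 -4; -4 10]
S = H·P̄·Hᵀ + R = [122 -86; -86 64]
K = P̄·Hᵀ·S⁻¹ = [13/103 40/103; 28/103 -1/103]
x' − x̄ = [255/103, -148/103] = K·y
y = (KᵀK)⁻¹·Kᵀ·(x' − x̄) = [-5, 8]
z = y + H·x̄ = [-5, 8] + [7, -5] = [2, 3]

z = [2, 3]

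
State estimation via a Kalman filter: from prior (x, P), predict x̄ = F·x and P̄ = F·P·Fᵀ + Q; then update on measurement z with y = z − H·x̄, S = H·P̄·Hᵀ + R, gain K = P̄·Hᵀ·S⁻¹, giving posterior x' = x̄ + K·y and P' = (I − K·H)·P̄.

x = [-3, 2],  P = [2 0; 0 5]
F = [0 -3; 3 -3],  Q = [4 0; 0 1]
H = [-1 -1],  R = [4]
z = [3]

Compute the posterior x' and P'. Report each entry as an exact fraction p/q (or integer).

x' = [50/23, -127/23]
P' = [1307/207 -931/207; -931/207 1367/207]

x̄ = F·x = [-6, -15]
P̄ = F·P·Fᵀ + Q = [49 45; 45 64]
y = z − H·x̄ = [-18]
S = H·P̄·Hᵀ + R = [207]
K = P̄·Hᵀ·S⁻¹ = [-94/207; -109/207]
x' = x̄ + K·y = [50/23, -127/23]
P' = (I − K·H)·P̄ = [1307/207 -931/207; -931/207 1367/207]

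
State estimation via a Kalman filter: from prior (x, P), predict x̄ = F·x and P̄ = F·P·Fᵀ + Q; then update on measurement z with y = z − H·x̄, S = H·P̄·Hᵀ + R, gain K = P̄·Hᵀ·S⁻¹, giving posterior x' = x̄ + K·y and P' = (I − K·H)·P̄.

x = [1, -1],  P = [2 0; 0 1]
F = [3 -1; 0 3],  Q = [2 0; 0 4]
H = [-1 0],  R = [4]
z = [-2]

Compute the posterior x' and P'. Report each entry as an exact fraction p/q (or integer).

x̄ = F·x = [4, -3]
P̄ = F·P·Fᵀ + Q = [21 -3; -3 13]
y = z − H·x̄ = [2]
S = H·P̄·Hᵀ + R = [25]
K = P̄·Hᵀ·S⁻¹ = [-21/25; 3/25]
x' = x̄ + K·y = [58/25, -69/25]
P' = (I − K·H)·P̄ = [84/25 -12/25; -12/25 316/25]

x' = [58/25, -69/25]
P' = [84/25 -12/25; -12/25 316/25]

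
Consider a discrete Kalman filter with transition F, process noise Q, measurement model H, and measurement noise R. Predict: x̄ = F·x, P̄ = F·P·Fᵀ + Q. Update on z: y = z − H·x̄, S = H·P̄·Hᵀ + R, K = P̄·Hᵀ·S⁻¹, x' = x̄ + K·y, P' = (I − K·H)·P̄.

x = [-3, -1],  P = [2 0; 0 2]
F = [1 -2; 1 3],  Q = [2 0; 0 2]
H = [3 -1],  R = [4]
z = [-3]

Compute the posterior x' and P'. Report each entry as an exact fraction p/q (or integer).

x̄ = F·x = [-1, -6]
P̄ = F·P·Fᵀ + Q = [12 -10; -10 22]
y = z − H·x̄ = [-6]
S = H·P̄·Hᵀ + R = [194]
K = P̄·Hᵀ·S⁻¹ = [23/97; -26/97]
x' = x̄ + K·y = [-235/97, -426/97]
P' = (I − K·H)·P̄ = [106/97 226/97; 226/97 782/97]

x' = [-235/97, -426/97]
P' = [106/97 226/97; 226/97 782/97]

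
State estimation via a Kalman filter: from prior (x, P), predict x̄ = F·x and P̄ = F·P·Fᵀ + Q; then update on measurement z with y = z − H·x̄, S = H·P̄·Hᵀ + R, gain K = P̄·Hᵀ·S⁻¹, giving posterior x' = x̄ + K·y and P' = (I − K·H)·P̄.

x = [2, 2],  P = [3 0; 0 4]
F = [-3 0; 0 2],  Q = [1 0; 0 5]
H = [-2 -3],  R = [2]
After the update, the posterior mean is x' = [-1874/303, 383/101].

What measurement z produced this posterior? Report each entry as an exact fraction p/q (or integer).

z = [1]

x̄ = F·x = [-6, 4]
P̄ = F·P·Fᵀ + Q = [28 0; 0 21]
S = H·P̄·Hᵀ + R = [303]
K = P̄·Hᵀ·S⁻¹ = [-56/303; -21/101]
x' − x̄ = [-56/303, -21/101] = K·y
y = (KᵀK)⁻¹·Kᵀ·(x' − x̄) = [1]
z = y + H·x̄ = [1] + [0] = [1]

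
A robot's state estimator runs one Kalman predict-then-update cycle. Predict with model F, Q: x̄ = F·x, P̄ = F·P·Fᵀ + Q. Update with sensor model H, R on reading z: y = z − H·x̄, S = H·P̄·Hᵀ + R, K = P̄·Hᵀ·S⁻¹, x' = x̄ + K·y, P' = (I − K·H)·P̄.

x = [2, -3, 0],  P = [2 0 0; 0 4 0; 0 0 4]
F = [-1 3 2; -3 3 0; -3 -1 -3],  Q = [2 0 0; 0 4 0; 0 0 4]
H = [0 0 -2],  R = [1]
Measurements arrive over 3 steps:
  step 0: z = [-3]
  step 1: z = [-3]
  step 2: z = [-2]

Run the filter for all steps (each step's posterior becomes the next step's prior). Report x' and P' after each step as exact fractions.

step 0: x̄ = F·x = [-11, -15, -3]
step 0: P̄ = F·P·Fᵀ + Q = [56 42 -30; 42 58 6; -30 6 62]
step 0: y = z − H·x̄ = [-9]
step 0: S = H·P̄·Hᵀ + R = [249]
step 0: K = P̄·Hᵀ·S⁻¹ = [20/83; -4/83; -124/249]
step 0: x' = x̄ + K·y = [-1093/83, -1209/83, 123/83]
step 0: P' = (I − K·H)·P̄ = [3448/83 3726/83 -10/83; 3726/83 4766/83 2/83; -10/83 2/83 62/249]
step 1: x̄ = F·x = [-2288/83, -348/83, 4119/83]
step 1: P̄ = F·P·Fᵀ + Q = [72896/249 8598/83 -33878/83; 8598/83 7190/83 -5730/83; -33878/83 -5730/83 58504/83]
step 1: y = z − H·x̄ = [7989/83]
step 1: S = H·P̄·Hᵀ + R = [234099/83]
step 1: K = P̄·Hᵀ·S⁻¹ = [67756/234099; 3820/78033; -117008/234099]
step 1: x' = x̄ + K·y = [22828/78033, 13504/26011, 118381/78033]
step 1: P' = (I − K·H)·P̄ = [13221904/234099 4965058/78033 -33878/234099; 4965058/78033 2077430/26011 -1910/78033; -33878/234099 -1910/78033 58504/234099]
step 2: x̄ = F·x = [335470/78033, 17684/26011, -154713/26011]
step 2: P̄ = F·P·Fᵀ + Q = [92891656/234099 9788114/78033 -15085850/26011; 9788114/78033 2232470/26011 -2968650/26011; -15085850/26011 -2968650/26011 25320422/26011]
step 2: y = z − H·x̄ = [-361448/26011]
step 2: S = H·P̄·Hᵀ + R = [101307699/26011]
step 2: K = P̄·Hᵀ·S⁻¹ = [30171700/101307699; 219900/3752137; -50640844/101307699]
step 2: x' = x̄ + K·y = [16264810/101307699, -504772/3752137, 101126975/101307699]
step 2: P' = (I − K·H)·P̄ = [5201460056/101307699 646729238/11256411 -15085850/101307699; 646729238/11256411 271843490/3752137 -109950/3752137; -15085850/101307699 -109950/3752137 25320422/101307699]

step 0: x' = [-1093/83, -1209/83, 123/83], P' = [3448/83 3726/83 -10/83; 3726/83 4766/83 2/83; -10/83 2/83 62/249]
step 1: x' = [22828/78033, 13504/26011, 118381/78033], P' = [13221904/234099 4965058/78033 -33878/234099; 4965058/78033 2077430/26011 -1910/78033; -33878/234099 -1910/78033 58504/234099]
step 2: x' = [16264810/101307699, -504772/3752137, 101126975/101307699], P' = [5201460056/101307699 646729238/11256411 -15085850/101307699; 646729238/11256411 271843490/3752137 -109950/3752137; -15085850/101307699 -109950/3752137 25320422/101307699]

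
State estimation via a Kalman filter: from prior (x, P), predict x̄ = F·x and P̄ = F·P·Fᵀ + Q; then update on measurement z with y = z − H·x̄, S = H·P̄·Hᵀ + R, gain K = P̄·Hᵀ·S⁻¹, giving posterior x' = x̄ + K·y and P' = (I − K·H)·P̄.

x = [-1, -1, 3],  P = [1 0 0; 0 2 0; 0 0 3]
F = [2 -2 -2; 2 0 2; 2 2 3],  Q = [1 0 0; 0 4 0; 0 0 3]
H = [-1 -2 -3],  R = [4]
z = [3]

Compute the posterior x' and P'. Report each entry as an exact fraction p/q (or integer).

x̄ = F·x = [-6, 4, 5]
P̄ = F·P·Fᵀ + Q = [25 -8 -22; -8 20 22; -22 22 42]
y = z − H·x̄ = [20]
S = H·P̄·Hᵀ + R = [587]
K = P̄·Hᵀ·S⁻¹ = [57/587; -98/587; -148/587]
x' = x̄ + K·y = [-2382/587, 388/587, -25/587]
P' = (I − K·H)·P̄ = [11426/587 890/587 -4478/587; 890/587 2136/587 -1590/587; -4478/587 -1590/587 2750/587]

x' = [-2382/587, 388/587, -25/587]
P' = [11426/587 890/587 -4478/587; 890/587 2136/587 -1590/587; -4478/587 -1590/587 2750/587]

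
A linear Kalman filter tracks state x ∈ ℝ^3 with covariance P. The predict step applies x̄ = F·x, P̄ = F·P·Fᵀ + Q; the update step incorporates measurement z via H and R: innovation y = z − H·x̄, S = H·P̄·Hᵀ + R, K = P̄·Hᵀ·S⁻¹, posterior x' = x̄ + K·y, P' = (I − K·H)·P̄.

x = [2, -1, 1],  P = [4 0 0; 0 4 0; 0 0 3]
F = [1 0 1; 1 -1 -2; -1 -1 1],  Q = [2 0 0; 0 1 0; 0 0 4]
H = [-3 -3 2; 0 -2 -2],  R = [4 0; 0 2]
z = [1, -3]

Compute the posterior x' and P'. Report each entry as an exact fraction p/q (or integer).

x' = [563/278, -2875/3614, 8211/3614]
P' = [1921/278 -1147/278 1123/278; -1147/278 48801/18070 -44313/18070; 1123/278 -44313/18070 48669/18070]

x̄ = F·x = [3, 1, 0]
P̄ = F·P·Fᵀ + Q = [9 -2 -1; -2 21 -6; -1 -6 15]
y = z − H·x̄ = [13, -1]
S = H·P̄·Hᵀ + R = [382 36; 36 98]
K = P̄·Hᵀ·S⁻¹ = [-19/278 12/139; -2841/18070 -2244/9035; 2823/18070 -2178/9035]
x' = x̄ + K·y = [563/278, -2875/3614, 8211/3614]
P' = (I − K·H)·P̄ = [1921/278 -1147/278 1123/278; -1147/278 48801/18070 -44313/18070; 1123/278 -44313/18070 48669/18070]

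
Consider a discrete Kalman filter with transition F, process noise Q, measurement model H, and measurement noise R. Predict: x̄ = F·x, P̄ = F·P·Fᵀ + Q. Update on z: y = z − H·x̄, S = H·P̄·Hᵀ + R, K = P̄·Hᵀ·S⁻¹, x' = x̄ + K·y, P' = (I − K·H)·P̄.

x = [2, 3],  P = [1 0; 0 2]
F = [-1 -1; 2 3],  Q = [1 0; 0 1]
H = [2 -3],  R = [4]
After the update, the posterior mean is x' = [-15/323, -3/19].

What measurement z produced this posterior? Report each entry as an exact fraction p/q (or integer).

x̄ = F·x = [-5, 13]
P̄ = F·P·Fᵀ + Q = [4 -8; -8 23]
S = H·P̄·Hᵀ + R = [323]
K = P̄·Hᵀ·S⁻¹ = [32/323; -5/19]
x' − x̄ = [1600/323, -250/19] = K·y
y = (KᵀK)⁻¹·Kᵀ·(x' − x̄) = [50]
z = y + H·x̄ = [50] + [-49] = [1]

z = [1]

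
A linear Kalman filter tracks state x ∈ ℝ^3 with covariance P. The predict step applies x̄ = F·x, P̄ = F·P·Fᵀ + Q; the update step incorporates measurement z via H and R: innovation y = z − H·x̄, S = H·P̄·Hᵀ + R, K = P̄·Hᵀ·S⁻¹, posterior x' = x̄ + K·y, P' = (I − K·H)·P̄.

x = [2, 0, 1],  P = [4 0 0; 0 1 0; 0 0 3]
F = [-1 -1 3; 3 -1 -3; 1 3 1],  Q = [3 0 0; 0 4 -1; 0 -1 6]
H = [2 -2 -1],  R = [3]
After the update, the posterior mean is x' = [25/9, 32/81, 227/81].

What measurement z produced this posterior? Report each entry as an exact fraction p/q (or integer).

x̄ = F·x = [1, 3, 3]
P̄ = F·P·Fᵀ + Q = [35 -38 2; -38 68 -1; 2 -1 22]
S = H·P̄·Hᵀ + R = [729]
K = P̄·Hᵀ·S⁻¹ = [16/81; -211/729; -16/729]
x' − x̄ = [16/9, -211/81, -16/81] = K·y
y = (KᵀK)⁻¹·Kᵀ·(x' − x̄) = [9]
z = y + H·x̄ = [9] + [-7] = [2]

z = [2]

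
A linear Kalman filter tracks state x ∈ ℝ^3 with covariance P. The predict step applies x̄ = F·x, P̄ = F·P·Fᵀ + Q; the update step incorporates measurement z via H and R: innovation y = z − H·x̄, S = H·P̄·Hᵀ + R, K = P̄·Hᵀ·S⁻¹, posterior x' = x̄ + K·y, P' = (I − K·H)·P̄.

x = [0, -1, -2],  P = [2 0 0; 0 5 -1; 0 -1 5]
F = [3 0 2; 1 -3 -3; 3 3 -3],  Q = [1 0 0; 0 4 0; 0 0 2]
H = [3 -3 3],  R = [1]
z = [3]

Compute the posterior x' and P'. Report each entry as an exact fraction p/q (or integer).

x̄ = F·x = [-4, 9, 3]
P̄ = F·P·Fᵀ + Q = [39 -18 -18; -18 78 6; -18 6 128]
y = z − H·x̄ = [33]
S = H·P̄·Hᵀ + R = [2098]
K = P̄·Hᵀ·S⁻¹ = [117/2098; -135/1049; 156/1049]
x' = x̄ + K·y = [-4531/2098, 4986/1049, 8295/1049]
P' = (I − K·H)·P̄ = [68133/2098 -3087/1049 -37134/1049; -3087/1049 45372/1049 48414/1049; -37134/1049 48414/1049 85600/1049]

x' = [-4531/2098, 4986/1049, 8295/1049]
P' = [68133/2098 -3087/1049 -37134/1049; -3087/1049 45372/1049 48414/1049; -37134/1049 48414/1049 85600/1049]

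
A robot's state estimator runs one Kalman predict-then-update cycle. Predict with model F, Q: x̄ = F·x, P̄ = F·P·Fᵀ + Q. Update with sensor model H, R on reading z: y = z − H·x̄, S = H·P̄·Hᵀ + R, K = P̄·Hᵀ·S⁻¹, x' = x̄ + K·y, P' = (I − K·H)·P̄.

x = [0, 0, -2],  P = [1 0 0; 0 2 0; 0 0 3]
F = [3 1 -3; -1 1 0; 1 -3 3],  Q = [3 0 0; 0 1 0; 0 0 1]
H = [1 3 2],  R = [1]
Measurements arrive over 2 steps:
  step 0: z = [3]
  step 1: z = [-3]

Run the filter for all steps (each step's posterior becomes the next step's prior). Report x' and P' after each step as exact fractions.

step 0: x̄ = F·x = [6, 0, -6]
step 0: P̄ = F·P·Fᵀ + Q = [41 -1 -30; -1 4 -7; -30 -7 47]
step 0: y = z − H·x̄ = [9]
step 0: S = H·P̄·Hᵀ + R = [56]
step 0: K = P̄·Hᵀ·S⁻¹ = [-11/28; -3/56; 43/56]
step 0: x' = x̄ + K·y = [69/28, -27/56, 51/56]
step 0: P' = (I − K·H)·P̄ = [453/14 -61/28 -367/28; -61/28 215/56 -263/56; -367/28 -263/56 783/56]
step 1: x̄ = F·x = [117/28, -165/56, 93/14]
step 1: P̄ = F·P·Fᵀ + Q = [9449/14 -3439/28 -1105/7; -3439/28 2327/56 -383/14; -1105/7 -383/14 1489/7]
step 1: y = z − H·x̄ = [-93/8]
step 1: S = H·P̄·Hᵀ + R = [1633/8]
step 1: K = P̄·Hᵀ·S⁻¹ = [-74/1633; -423/1633; 1484/1633]
step 1: x' = x̄ + K·y = [53787/11431, 741/11431, -44826/11431]
step 1: P' = (I − K·H)·P̄ = [7710317/11431 -1431361/11431 -1708376/11431; -1431361/11431 318436/11431 236546/11431; -1708376/11431 236546/11431 504563/11431]

step 0: x' = [69/28, -27/56, 51/56], P' = [453/14 -61/28 -367/28; -61/28 215/56 -263/56; -367/28 -263/56 783/56]
step 1: x' = [53787/11431, 741/11431, -44826/11431], P' = [7710317/11431 -1431361/11431 -1708376/11431; -1431361/11431 318436/11431 236546/11431; -1708376/11431 236546/11431 504563/11431]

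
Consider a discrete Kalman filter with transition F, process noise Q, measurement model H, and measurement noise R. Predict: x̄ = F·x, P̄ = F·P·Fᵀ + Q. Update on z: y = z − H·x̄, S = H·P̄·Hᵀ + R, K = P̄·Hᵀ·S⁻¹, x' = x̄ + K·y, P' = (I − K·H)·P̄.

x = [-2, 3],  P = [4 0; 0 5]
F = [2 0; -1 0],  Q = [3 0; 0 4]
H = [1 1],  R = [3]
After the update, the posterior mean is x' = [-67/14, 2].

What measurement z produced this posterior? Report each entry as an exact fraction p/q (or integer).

z = [-3]

x̄ = F·x = [-4, 2]
P̄ = F·P·Fᵀ + Q = [19 -8; -8 8]
S = H·P̄·Hᵀ + R = [14]
K = P̄·Hᵀ·S⁻¹ = [11/14; 0]
x' − x̄ = [-11/14, 0] = K·y
y = (KᵀK)⁻¹·Kᵀ·(x' − x̄) = [-1]
z = y + H·x̄ = [-1] + [-2] = [-3]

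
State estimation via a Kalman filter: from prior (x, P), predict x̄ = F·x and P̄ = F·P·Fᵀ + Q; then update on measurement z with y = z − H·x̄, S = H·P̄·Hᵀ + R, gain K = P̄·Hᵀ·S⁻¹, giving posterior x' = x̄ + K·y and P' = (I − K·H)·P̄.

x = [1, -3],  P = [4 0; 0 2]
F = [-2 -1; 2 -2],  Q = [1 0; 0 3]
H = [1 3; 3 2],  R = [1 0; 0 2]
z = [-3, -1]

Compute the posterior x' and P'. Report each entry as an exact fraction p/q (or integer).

x̄ = F·x = [1, 8]
P̄ = F·P·Fᵀ + Q = [19 -12; -12 27]
y = z − H·x̄ = [-28, -20]
S = H·P̄·Hᵀ + R = [191 87; 87 137]
K = P̄·Hᵀ·S⁻¹ = [-2600/9299 3891/9299; 7887/18598 -2565/18598]
x' = x̄ + K·y = [4279/9299, -10376/9299]
P' = (I − K·H)·P̄ = [4078/9299 -2226/9299; -2226/9299 4113/18598]

x' = [4279/9299, -10376/9299]
P' = [4078/9299 -2226/9299; -2226/9299 4113/18598]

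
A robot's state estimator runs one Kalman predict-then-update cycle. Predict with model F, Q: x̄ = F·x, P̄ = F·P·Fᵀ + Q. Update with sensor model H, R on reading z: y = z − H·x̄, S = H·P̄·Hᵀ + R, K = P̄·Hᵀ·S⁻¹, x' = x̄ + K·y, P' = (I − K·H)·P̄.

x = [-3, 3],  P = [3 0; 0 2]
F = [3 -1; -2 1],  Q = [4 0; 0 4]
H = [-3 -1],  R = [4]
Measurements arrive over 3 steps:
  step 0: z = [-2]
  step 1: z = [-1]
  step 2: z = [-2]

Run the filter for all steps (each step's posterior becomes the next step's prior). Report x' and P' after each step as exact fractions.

step 0: x̄ = F·x = [-12, 9]
step 0: P̄ = F·P·Fᵀ + Q = [33 -20; -20 18]
step 0: y = z − H·x̄ = [-29]
step 0: S = H·P̄·Hᵀ + R = [199]
step 0: K = P̄·Hᵀ·S⁻¹ = [-79/199; 42/199]
step 0: x' = x̄ + K·y = [-97/199, 573/199]
step 0: P' = (I − K·H)·P̄ = [326/199 -662/199; -662/199 1818/199]
step 1: x̄ = F·x = [-864/199, 767/199]
step 1: P̄ = F·P·Fᵀ + Q = [9520/199 -7084/199; -7084/199 6566/199]
step 1: y = z − H·x̄ = [-2024/199]
step 1: S = H·P̄·Hᵀ + R = [50538/199]
step 1: K = P̄·Hᵀ·S⁻¹ = [-10738/25269; 7343/25269]
step 1: x' = x̄ + K·y = [-496/25269, 22709/25269]
step 1: P' = (I − K·H)·P̄ = [50008/25269 -107072/25269; -107072/25269 291844/25269]
step 2: x̄ = F·x = [-24197/25269, 23701/25269]
step 2: P̄ = F·P·Fᵀ + Q = [1485424/25269 -1127252/25269; -1127252/25269 1021240/25269]
step 2: y = z − H·x̄ = [-99428/25269]
step 2: S = H·P̄·Hᵀ + R = [7727620/25269]
step 2: K = P̄·Hᵀ·S⁻¹ = [-166451/386381; 590129/1931905]
step 2: x' = x̄ + K·y = [284959/386381, -510003/1931905]
step 2: P' = (I − K·H)·P̄ = [784396/386381 -1687384/386381; -1687384/386381 22950244/1931905]

step 0: x' = [-97/199, 573/199], P' = [326/199 -662/199; -662/199 1818/199]
step 1: x' = [-496/25269, 22709/25269], P' = [50008/25269 -107072/25269; -107072/25269 291844/25269]
step 2: x' = [284959/386381, -510003/1931905], P' = [784396/386381 -1687384/386381; -1687384/386381 22950244/1931905]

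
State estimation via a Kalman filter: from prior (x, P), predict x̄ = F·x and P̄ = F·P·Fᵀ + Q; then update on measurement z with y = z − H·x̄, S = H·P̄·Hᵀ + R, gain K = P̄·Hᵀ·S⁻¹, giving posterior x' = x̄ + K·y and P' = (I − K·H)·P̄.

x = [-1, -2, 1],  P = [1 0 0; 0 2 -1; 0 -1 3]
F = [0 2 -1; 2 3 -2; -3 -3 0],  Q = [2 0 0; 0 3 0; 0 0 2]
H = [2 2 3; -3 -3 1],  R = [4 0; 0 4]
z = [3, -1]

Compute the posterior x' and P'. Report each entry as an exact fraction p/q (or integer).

x̄ = F·x = [-5, -10, 9]
P̄ = F·P·Fᵀ + Q = [17 25 -15; 25 49 -30; -15 -30 29]
y = z − H·x̄ = [6, -55]
S = H·P̄·Hᵀ + R = [189 -294; -294 1347]
K = P̄·Hᵀ·S⁻¹ = [1231/18683 -241/2669; 1346/56049 -1456/8007; 14725/56049 478/2669]
x' = x̄ + K·y = [6756/18683, 8146/56049, 13567/18683]
P' = (I − K·H)·P̄ = [31735/18683 -29447/18683 116/18683; -29447/18683 99949/56049 -5944/56049; 116/18683 -5944/56049 7788/18683]

x' = [6756/18683, 8146/56049, 13567/18683]
P' = [31735/18683 -29447/18683 116/18683; -29447/18683 99949/56049 -5944/56049; 116/18683 -5944/56049 7788/18683]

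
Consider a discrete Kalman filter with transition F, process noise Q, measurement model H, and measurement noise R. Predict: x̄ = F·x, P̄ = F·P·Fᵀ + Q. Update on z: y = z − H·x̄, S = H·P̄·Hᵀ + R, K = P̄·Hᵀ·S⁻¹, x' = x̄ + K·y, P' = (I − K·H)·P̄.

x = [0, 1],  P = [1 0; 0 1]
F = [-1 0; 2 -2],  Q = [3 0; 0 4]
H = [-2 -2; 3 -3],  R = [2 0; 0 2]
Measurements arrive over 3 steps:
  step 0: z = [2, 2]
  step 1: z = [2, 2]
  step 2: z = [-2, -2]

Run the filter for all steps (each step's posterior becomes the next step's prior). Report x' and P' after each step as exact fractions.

step 0: x̄ = F·x = [0, -2]
step 0: P̄ = F·P·Fᵀ + Q = [4 -2; -2 12]
step 0: y = z − H·x̄ = [-2, -4]
step 0: S = H·P̄·Hᵀ + R = [50 48; 48 182]
step 0: K = P̄·Hᵀ·S⁻¹ = [-398/1699 273/1699; -406/1699 -285/1699]
step 0: x' = x̄ + K·y = [-296/1699, -1446/1699]
step 0: P' = (I − K·H)·P̄ = [290/1699 108/1699; 108/1699 298/1699]
step 1: x̄ = F·x = [296/1699, 2300/1699]
step 1: P̄ = F·P·Fᵀ + Q = [5387/1699 -364/1699; -364/1699 8284/1699]
step 1: y = z − H·x̄ = [8590/1699, 9410/1699]
step 1: S = H·P̄·Hᵀ + R = [55170/1699 17382/1699; 17382/1699 132989/1699]
step 1: K = P̄·Hᵀ·S⁻¹ = [-481430/2070297 110503/690099; -54136/230033 -37800/230033]
step 1: x' = x̄ + K·y = [-237302/2070297, -171660/230033]
step 1: P' = (I − K·H)·P̄ = [351218/2070297 14468/230033; 14468/230033 39668/230033]
step 2: x̄ = F·x = [237302/2070297, 2615276/2070297]
step 2: P̄ = F·P·Fᵀ + Q = [6562109/2070297 -442012/2070297; -442012/2070297 10072412/2070297]
step 2: y = z − H·x̄ = [1564562/2070297, 332592/230033]
step 2: S = H·P̄·Hᵀ + R = [67142582/2070297 2340202/230033; 2340202/230033 17978611/230033]
step 2: K = P̄·Hᵀ·S⁻¹ = [-585209210/2516685551 402991707/2516685551; -592229816/2516685551 -413522616/2516685551]
step 2: x' = x̄ + K·y = [428877974/2516685551, 2133721988/2516685551]
step 2: P' = (I − K·H)·P̄ = [426935174/2516685551 158274036/2516685551; 158274036/2516685551 433955780/2516685551]

step 0: x' = [-296/1699, -1446/1699], P' = [290/1699 108/1699; 108/1699 298/1699]
step 1: x' = [-237302/2070297, -171660/230033], P' = [351218/2070297 14468/230033; 14468/230033 39668/230033]
step 2: x' = [428877974/2516685551, 2133721988/2516685551], P' = [426935174/2516685551 158274036/2516685551; 158274036/2516685551 433955780/2516685551]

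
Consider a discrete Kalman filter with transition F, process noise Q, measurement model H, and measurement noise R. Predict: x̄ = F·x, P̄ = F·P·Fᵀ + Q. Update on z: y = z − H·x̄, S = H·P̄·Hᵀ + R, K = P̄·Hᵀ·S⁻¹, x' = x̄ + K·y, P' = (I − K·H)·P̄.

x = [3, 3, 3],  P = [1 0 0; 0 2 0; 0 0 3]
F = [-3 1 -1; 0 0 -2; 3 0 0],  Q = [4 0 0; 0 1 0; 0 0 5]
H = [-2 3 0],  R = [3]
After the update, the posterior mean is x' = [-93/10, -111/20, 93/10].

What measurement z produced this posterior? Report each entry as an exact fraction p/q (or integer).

x̄ = F·x = [-9, -6, 9]
P̄ = F·P·Fᵀ + Q = [18 6 -9; 6 13 0; -9 0 14]
S = H·P̄·Hᵀ + R = [120]
K = P̄·Hᵀ·S⁻¹ = [-3/20; 9/40; 3/20]
x' − x̄ = [-3/10, 9/20, 3/10] = K·y
y = (KᵀK)⁻¹·Kᵀ·(x' − x̄) = [2]
z = y + H·x̄ = [2] + [0] = [2]

z = [2]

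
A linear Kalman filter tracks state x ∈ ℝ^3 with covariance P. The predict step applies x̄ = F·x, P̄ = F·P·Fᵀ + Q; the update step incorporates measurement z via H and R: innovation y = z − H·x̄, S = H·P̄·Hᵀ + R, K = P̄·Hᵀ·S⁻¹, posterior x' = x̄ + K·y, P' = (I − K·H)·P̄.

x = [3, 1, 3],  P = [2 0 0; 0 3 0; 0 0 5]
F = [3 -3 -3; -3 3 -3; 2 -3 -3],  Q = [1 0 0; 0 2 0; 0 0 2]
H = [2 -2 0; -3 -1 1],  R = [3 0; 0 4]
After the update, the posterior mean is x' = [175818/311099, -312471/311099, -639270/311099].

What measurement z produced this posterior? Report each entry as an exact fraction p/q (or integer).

x̄ = F·x = [-3, -15, -6]
P̄ = F·P·Fᵀ + Q = [91 0 84; 0 92 6; 84 6 82]
S = H·P̄·Hᵀ + R = [735 -206; -206 481]
K = P̄·Hᵀ·S⁻¹ = [48608/311099 -101423/311099; -106220/311099 -101114/311099; 38780/311099 -97224/311099]
x' − x̄ = [1109115/311099, 4354014/311099, 1227324/311099] = K·y
y = (KᵀK)⁻¹·Kᵀ·(x' − x̄) = [-21, -21]
z = y + H·x̄ = [-21, -21] + [24, 18] = [3, -3]

z = [3, -3]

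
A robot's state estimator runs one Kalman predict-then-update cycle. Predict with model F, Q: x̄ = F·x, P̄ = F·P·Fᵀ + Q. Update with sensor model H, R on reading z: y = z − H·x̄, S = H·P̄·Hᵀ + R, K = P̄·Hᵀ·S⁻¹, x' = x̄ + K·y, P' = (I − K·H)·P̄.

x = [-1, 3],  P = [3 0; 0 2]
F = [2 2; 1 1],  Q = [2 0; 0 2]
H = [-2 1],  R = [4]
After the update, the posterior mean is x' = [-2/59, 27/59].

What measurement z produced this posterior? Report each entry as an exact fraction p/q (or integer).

z = [1]

x̄ = F·x = [4, 2]
P̄ = F·P·Fᵀ + Q = [22 10; 10 7]
S = H·P̄·Hᵀ + R = [59]
K = P̄·Hᵀ·S⁻¹ = [-34/59; -13/59]
x' − x̄ = [-238/59, -91/59] = K·y
y = (KᵀK)⁻¹·Kᵀ·(x' − x̄) = [7]
z = y + H·x̄ = [7] + [-6] = [1]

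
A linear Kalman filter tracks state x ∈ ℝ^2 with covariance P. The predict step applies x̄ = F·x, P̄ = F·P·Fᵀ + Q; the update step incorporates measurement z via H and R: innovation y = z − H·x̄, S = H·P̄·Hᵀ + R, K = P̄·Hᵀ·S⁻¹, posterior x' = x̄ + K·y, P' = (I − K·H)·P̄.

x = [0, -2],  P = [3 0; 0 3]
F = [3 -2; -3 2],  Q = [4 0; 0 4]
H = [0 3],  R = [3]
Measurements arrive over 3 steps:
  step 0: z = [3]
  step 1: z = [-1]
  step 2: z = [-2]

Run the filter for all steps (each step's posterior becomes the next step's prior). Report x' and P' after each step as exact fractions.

step 0: x' = [-1/2, 25/26], P' = [79/10 -3/10; -3/10 43/130]
step 1: x' = [4098/31339, -9958/31339], P' = [253835/31339 -9883/31339; -9883/31339 10403/31339]
step 2: x' = [663522/967697, -646546/967697], P' = [62747703/7741576 -2444723/7741576; -2444723/7741576 2570079/7741576]

step 0: x̄ = F·x = [4, -4]
step 0: P̄ = F·P·Fᵀ + Q = [43 -39; -39 43]
step 0: y = z − H·x̄ = [15]
step 0: S = H·P̄·Hᵀ + R = [390]
step 0: K = P̄·Hᵀ·S⁻¹ = [-3/10; 43/130]
step 0: x' = x̄ + K·y = [-1/2, 25/26]
step 0: P' = (I − K·H)·P̄ = [79/10 -3/10; -3/10 43/130]
step 1: x̄ = F·x = [-89/26, 89/26]
step 1: P̄ = F·P·Fᵀ + Q = [10403/130 -9883/130; -9883/130 10403/130]
step 1: y = z − H·x̄ = [-293/26]
step 1: S = H·P̄·Hᵀ + R = [94017/130]
step 1: K = P̄·Hᵀ·S⁻¹ = [-9883/31339; 10403/31339]
step 1: x' = x̄ + K·y = [4098/31339, -9958/31339]
step 1: P' = (I − K·H)·P̄ = [253835/31339 -9883/31339; -9883/31339 10403/31339]
step 2: x̄ = F·x = [32210/31339, -32210/31339]
step 2: P̄ = F·P·Fᵀ + Q = [2570079/31339 -2444723/31339; -2444723/31339 2570079/31339]
step 2: y = z − H·x̄ = [33952/31339]
step 2: S = H·P̄·Hᵀ + R = [23224728/31339]
step 2: K = P̄·Hᵀ·S⁻¹ = [-2444723/7741576; 2570079/7741576]
step 2: x' = x̄ + K·y = [663522/967697, -646546/967697]
step 2: P' = (I − K·H)·P̄ = [62747703/7741576 -2444723/7741576; -2444723/7741576 2570079/7741576]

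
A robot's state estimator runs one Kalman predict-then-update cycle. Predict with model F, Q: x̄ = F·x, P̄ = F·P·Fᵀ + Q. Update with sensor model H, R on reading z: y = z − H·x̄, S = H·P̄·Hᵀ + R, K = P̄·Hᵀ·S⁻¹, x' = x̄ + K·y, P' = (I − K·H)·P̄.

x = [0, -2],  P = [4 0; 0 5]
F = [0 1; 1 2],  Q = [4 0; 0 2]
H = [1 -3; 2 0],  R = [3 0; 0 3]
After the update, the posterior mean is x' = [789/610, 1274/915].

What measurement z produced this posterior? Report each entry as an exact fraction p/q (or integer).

z = [-3, 3]

x̄ = F·x = [-2, -4]
P̄ = F·P·Fᵀ + Q = [9 10; 10 26]
S = H·P̄·Hᵀ + R = [186 -42; -42 39]
K = P̄·Hᵀ·S⁻¹ = [-7/610 137/305; -302/915 48/305]
x' − x̄ = [2009/610, 4934/915] = K·y
y = (KᵀK)⁻¹·Kᵀ·(x' − x̄) = [-13, 7]
z = y + H·x̄ = [-13, 7] + [10, -4] = [-3, 3]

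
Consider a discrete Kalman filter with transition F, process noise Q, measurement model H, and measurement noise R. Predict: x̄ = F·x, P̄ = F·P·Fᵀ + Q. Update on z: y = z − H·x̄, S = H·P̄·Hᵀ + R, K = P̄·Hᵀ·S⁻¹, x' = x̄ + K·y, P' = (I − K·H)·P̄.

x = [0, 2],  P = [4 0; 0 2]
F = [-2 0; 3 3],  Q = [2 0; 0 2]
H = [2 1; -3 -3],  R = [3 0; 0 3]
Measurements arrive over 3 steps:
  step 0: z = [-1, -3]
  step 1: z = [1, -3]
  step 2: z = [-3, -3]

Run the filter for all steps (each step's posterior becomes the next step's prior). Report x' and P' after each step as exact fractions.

step 0: x̄ = F·x = [0, 6]
step 0: P̄ = F·P·Fᵀ + Q = [18 -24; -24 56]
step 0: y = z − H·x̄ = [-7, 15]
step 0: S = H·P̄·Hᵀ + R = [35 -60; -60 237]
step 0: K = P̄·Hᵀ·S⁻¹ = [1308/1565 90/313; -1288/1565 -192/313]
step 0: x' = x̄ + K·y = [-2406/1565, 4006/1565]
step 0: P' = (I − K·H)·P̄ = [4374/1565 -4824/1565; -4824/1565 5784/1565]
step 1: x̄ = F·x = [4812/1565, 960/313]
step 1: P̄ = F·P·Fᵀ + Q = [20626/1565 540/313; 540/313 1544/313]
step 1: y = z − H·x̄ = [-12859/1565, 24141/1565]
step 1: S = H·P̄·Hᵀ + R = [105719/1565 -171216/1565; -171216/1565 308409/1565]
step 1: K = P̄·Hᵀ·S⁻¹ = [335216/700697 27110/700697; -278144/700697 -225436/700697]
step 1: x' = x̄ + K·y = [-181678/700697, 957028/700697]
step 1: P' = (I − K·H)·P̄ = [1032758/700697 -1059868/700697; -1059868/700697 1285304/700697]
step 2: x̄ = F·x = [363356/700697, 2326050/700697]
step 2: P̄ = F·P·Fᵀ + Q = [5532426/700697 162660/700697; 162660/700697 3186328/700697]
step 2: y = z − H·x̄ = [-5154853/700697, 5966127/700697]
step 2: S = H·P̄·Hᵀ + R = [28068763/700697 -44217480/700697; -44217480/700697 83498757/700697]
step 2: K = P̄·Hᵀ·S⁻¹ = [86588184/184826101 8034966/184826101; -71849024/184826101 -60287412/184826101]
step 2: x' = x̄ + K·y = [-472749362/184826101, 628807534/184826101]
step 2: P' = (I − K·H)·P̄ = [267799518/184826101 -275834484/184826101; -275834484/184826101 336121896/184826101]

step 0: x' = [-2406/1565, 4006/1565], P' = [4374/1565 -4824/1565; -4824/1565 5784/1565]
step 1: x' = [-181678/700697, 957028/700697], P' = [1032758/700697 -1059868/700697; -1059868/700697 1285304/700697]
step 2: x' = [-472749362/184826101, 628807534/184826101], P' = [267799518/184826101 -275834484/184826101; -275834484/184826101 336121896/184826101]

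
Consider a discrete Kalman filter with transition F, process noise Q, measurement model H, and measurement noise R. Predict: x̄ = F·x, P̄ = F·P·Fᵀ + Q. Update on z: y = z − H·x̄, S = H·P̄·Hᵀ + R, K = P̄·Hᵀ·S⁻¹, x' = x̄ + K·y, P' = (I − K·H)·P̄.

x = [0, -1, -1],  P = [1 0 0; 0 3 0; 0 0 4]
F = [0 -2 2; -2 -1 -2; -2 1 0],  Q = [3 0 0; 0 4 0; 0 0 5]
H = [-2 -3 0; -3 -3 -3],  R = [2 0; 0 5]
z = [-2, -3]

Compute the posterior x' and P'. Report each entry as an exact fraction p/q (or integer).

x̄ = F·x = [0, 3, -1]
P̄ = F·P·Fᵀ + Q = [31 -10 -6; -10 27 1; -6 1 12]
y = z − H·x̄ = [7, 3]
S = H·P̄·Hᵀ + R = [249 252; 252 365]
K = P̄·Hᵀ·S⁻¹ = [-340/27381 -1047/9127; -8657/27381 642/9127; 2859/9127 -2499/9127]
x' = x̄ + K·y = [-11803/27381, 27322/27381, 3389/9127]
P' = (I − K·H)·P̄ = [696586/27381 -464164/27381 -75729/9127; -464164/27381 315214/27381 48580/9127; -75729/9127 48580/9127 31314/9127]

x' = [-11803/27381, 27322/27381, 3389/9127]
P' = [696586/27381 -464164/27381 -75729/9127; -464164/27381 315214/27381 48580/9127; -75729/9127 48580/9127 31314/9127]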